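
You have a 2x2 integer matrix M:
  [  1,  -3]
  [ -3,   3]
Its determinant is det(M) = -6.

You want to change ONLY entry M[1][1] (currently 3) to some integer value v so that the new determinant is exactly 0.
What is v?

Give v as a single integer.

det is linear in entry M[1][1]: det = old_det + (v - 3) * C_11
Cofactor C_11 = 1
Want det = 0: -6 + (v - 3) * 1 = 0
  (v - 3) = 6 / 1 = 6
  v = 3 + (6) = 9

Answer: 9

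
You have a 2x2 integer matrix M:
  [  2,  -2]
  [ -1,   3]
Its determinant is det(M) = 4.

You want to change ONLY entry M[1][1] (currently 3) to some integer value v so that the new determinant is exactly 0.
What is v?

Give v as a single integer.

Answer: 1

Derivation:
det is linear in entry M[1][1]: det = old_det + (v - 3) * C_11
Cofactor C_11 = 2
Want det = 0: 4 + (v - 3) * 2 = 0
  (v - 3) = -4 / 2 = -2
  v = 3 + (-2) = 1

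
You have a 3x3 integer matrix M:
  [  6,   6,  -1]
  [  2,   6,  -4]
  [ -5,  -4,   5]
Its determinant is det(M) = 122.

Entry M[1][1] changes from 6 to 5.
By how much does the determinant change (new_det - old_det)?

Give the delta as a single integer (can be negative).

Answer: -25

Derivation:
Cofactor C_11 = 25
Entry delta = 5 - 6 = -1
Det delta = entry_delta * cofactor = -1 * 25 = -25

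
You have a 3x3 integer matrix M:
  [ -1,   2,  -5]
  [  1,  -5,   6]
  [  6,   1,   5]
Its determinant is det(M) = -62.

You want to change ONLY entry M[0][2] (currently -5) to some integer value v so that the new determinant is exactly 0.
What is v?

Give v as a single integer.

det is linear in entry M[0][2]: det = old_det + (v - -5) * C_02
Cofactor C_02 = 31
Want det = 0: -62 + (v - -5) * 31 = 0
  (v - -5) = 62 / 31 = 2
  v = -5 + (2) = -3

Answer: -3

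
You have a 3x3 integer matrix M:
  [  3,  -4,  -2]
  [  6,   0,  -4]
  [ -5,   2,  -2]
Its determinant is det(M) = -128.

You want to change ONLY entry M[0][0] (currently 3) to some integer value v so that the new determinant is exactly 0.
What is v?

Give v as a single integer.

Answer: 19

Derivation:
det is linear in entry M[0][0]: det = old_det + (v - 3) * C_00
Cofactor C_00 = 8
Want det = 0: -128 + (v - 3) * 8 = 0
  (v - 3) = 128 / 8 = 16
  v = 3 + (16) = 19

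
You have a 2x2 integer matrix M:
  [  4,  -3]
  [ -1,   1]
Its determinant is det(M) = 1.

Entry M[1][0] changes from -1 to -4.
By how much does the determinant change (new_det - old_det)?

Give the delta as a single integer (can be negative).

Cofactor C_10 = 3
Entry delta = -4 - -1 = -3
Det delta = entry_delta * cofactor = -3 * 3 = -9

Answer: -9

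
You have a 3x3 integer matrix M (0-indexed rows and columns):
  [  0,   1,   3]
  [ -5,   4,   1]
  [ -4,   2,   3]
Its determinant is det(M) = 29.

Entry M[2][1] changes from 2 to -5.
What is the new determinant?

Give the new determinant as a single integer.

Answer: 134

Derivation:
det is linear in row 2: changing M[2][1] by delta changes det by delta * cofactor(2,1).
Cofactor C_21 = (-1)^(2+1) * minor(2,1) = -15
Entry delta = -5 - 2 = -7
Det delta = -7 * -15 = 105
New det = 29 + 105 = 134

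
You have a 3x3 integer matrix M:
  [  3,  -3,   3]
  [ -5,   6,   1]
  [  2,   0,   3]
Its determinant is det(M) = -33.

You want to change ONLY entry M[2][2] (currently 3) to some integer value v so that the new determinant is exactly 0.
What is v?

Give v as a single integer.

Answer: 14

Derivation:
det is linear in entry M[2][2]: det = old_det + (v - 3) * C_22
Cofactor C_22 = 3
Want det = 0: -33 + (v - 3) * 3 = 0
  (v - 3) = 33 / 3 = 11
  v = 3 + (11) = 14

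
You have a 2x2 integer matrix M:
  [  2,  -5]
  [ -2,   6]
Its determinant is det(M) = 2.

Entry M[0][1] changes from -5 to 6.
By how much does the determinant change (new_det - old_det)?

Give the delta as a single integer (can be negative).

Answer: 22

Derivation:
Cofactor C_01 = 2
Entry delta = 6 - -5 = 11
Det delta = entry_delta * cofactor = 11 * 2 = 22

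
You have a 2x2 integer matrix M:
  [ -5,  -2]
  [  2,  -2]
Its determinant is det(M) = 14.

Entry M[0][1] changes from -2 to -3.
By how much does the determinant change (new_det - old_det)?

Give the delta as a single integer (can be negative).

Cofactor C_01 = -2
Entry delta = -3 - -2 = -1
Det delta = entry_delta * cofactor = -1 * -2 = 2

Answer: 2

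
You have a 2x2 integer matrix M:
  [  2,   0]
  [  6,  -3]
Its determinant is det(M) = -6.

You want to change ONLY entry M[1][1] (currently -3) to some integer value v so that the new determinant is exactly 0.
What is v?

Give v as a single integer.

Answer: 0

Derivation:
det is linear in entry M[1][1]: det = old_det + (v - -3) * C_11
Cofactor C_11 = 2
Want det = 0: -6 + (v - -3) * 2 = 0
  (v - -3) = 6 / 2 = 3
  v = -3 + (3) = 0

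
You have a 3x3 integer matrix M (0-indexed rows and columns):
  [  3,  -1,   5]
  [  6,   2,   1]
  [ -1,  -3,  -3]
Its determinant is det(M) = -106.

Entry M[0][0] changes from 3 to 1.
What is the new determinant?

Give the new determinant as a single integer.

det is linear in row 0: changing M[0][0] by delta changes det by delta * cofactor(0,0).
Cofactor C_00 = (-1)^(0+0) * minor(0,0) = -3
Entry delta = 1 - 3 = -2
Det delta = -2 * -3 = 6
New det = -106 + 6 = -100

Answer: -100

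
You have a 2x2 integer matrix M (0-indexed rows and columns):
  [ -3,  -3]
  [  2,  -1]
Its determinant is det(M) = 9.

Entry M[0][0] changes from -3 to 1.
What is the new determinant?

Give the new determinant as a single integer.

det is linear in row 0: changing M[0][0] by delta changes det by delta * cofactor(0,0).
Cofactor C_00 = (-1)^(0+0) * minor(0,0) = -1
Entry delta = 1 - -3 = 4
Det delta = 4 * -1 = -4
New det = 9 + -4 = 5

Answer: 5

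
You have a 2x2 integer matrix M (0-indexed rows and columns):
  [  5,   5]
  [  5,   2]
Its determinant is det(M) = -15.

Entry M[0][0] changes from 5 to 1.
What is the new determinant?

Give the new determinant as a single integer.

Answer: -23

Derivation:
det is linear in row 0: changing M[0][0] by delta changes det by delta * cofactor(0,0).
Cofactor C_00 = (-1)^(0+0) * minor(0,0) = 2
Entry delta = 1 - 5 = -4
Det delta = -4 * 2 = -8
New det = -15 + -8 = -23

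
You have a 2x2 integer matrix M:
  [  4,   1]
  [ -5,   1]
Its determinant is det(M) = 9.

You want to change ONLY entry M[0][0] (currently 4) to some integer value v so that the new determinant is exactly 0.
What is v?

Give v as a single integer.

det is linear in entry M[0][0]: det = old_det + (v - 4) * C_00
Cofactor C_00 = 1
Want det = 0: 9 + (v - 4) * 1 = 0
  (v - 4) = -9 / 1 = -9
  v = 4 + (-9) = -5

Answer: -5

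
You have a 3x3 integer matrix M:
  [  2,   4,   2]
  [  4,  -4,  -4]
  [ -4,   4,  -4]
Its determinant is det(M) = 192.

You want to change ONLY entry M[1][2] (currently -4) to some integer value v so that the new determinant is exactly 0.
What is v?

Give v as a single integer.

det is linear in entry M[1][2]: det = old_det + (v - -4) * C_12
Cofactor C_12 = -24
Want det = 0: 192 + (v - -4) * -24 = 0
  (v - -4) = -192 / -24 = 8
  v = -4 + (8) = 4

Answer: 4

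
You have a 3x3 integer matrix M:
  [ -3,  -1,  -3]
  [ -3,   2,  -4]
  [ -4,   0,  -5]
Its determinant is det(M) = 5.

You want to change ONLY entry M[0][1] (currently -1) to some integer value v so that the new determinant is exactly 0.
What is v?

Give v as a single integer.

det is linear in entry M[0][1]: det = old_det + (v - -1) * C_01
Cofactor C_01 = 1
Want det = 0: 5 + (v - -1) * 1 = 0
  (v - -1) = -5 / 1 = -5
  v = -1 + (-5) = -6

Answer: -6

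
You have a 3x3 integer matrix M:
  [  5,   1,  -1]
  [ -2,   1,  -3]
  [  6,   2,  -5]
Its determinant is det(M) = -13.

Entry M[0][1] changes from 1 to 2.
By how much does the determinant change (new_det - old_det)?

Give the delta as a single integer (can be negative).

Answer: -28

Derivation:
Cofactor C_01 = -28
Entry delta = 2 - 1 = 1
Det delta = entry_delta * cofactor = 1 * -28 = -28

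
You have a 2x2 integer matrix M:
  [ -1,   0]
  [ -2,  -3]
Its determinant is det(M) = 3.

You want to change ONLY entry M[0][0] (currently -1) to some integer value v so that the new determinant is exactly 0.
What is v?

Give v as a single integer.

det is linear in entry M[0][0]: det = old_det + (v - -1) * C_00
Cofactor C_00 = -3
Want det = 0: 3 + (v - -1) * -3 = 0
  (v - -1) = -3 / -3 = 1
  v = -1 + (1) = 0

Answer: 0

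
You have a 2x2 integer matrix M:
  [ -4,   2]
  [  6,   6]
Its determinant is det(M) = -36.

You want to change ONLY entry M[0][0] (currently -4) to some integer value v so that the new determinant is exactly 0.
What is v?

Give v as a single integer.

Answer: 2

Derivation:
det is linear in entry M[0][0]: det = old_det + (v - -4) * C_00
Cofactor C_00 = 6
Want det = 0: -36 + (v - -4) * 6 = 0
  (v - -4) = 36 / 6 = 6
  v = -4 + (6) = 2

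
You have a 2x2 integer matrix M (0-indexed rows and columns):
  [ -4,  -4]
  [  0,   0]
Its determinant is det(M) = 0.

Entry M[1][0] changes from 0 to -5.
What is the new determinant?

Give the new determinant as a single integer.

det is linear in row 1: changing M[1][0] by delta changes det by delta * cofactor(1,0).
Cofactor C_10 = (-1)^(1+0) * minor(1,0) = 4
Entry delta = -5 - 0 = -5
Det delta = -5 * 4 = -20
New det = 0 + -20 = -20

Answer: -20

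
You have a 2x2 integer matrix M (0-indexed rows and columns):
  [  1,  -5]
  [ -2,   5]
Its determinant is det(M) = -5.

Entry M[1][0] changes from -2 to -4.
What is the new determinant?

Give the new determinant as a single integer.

det is linear in row 1: changing M[1][0] by delta changes det by delta * cofactor(1,0).
Cofactor C_10 = (-1)^(1+0) * minor(1,0) = 5
Entry delta = -4 - -2 = -2
Det delta = -2 * 5 = -10
New det = -5 + -10 = -15

Answer: -15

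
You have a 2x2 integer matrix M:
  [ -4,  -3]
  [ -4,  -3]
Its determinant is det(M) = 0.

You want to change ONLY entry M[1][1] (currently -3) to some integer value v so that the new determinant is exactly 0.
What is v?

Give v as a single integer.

Answer: -3

Derivation:
det is linear in entry M[1][1]: det = old_det + (v - -3) * C_11
Cofactor C_11 = -4
Want det = 0: 0 + (v - -3) * -4 = 0
  (v - -3) = 0 / -4 = 0
  v = -3 + (0) = -3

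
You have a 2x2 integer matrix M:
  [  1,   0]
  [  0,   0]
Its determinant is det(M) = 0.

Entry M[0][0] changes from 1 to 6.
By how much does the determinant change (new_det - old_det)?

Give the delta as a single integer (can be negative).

Cofactor C_00 = 0
Entry delta = 6 - 1 = 5
Det delta = entry_delta * cofactor = 5 * 0 = 0

Answer: 0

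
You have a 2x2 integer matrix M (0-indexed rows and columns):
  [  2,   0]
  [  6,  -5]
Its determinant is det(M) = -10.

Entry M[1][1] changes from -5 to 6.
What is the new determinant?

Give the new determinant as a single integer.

Answer: 12

Derivation:
det is linear in row 1: changing M[1][1] by delta changes det by delta * cofactor(1,1).
Cofactor C_11 = (-1)^(1+1) * minor(1,1) = 2
Entry delta = 6 - -5 = 11
Det delta = 11 * 2 = 22
New det = -10 + 22 = 12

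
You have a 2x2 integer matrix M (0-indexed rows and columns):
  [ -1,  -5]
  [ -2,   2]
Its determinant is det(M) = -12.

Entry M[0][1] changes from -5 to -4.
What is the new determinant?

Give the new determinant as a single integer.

Answer: -10

Derivation:
det is linear in row 0: changing M[0][1] by delta changes det by delta * cofactor(0,1).
Cofactor C_01 = (-1)^(0+1) * minor(0,1) = 2
Entry delta = -4 - -5 = 1
Det delta = 1 * 2 = 2
New det = -12 + 2 = -10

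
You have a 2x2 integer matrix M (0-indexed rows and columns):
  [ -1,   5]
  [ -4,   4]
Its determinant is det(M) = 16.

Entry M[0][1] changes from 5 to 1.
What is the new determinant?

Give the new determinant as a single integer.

det is linear in row 0: changing M[0][1] by delta changes det by delta * cofactor(0,1).
Cofactor C_01 = (-1)^(0+1) * minor(0,1) = 4
Entry delta = 1 - 5 = -4
Det delta = -4 * 4 = -16
New det = 16 + -16 = 0

Answer: 0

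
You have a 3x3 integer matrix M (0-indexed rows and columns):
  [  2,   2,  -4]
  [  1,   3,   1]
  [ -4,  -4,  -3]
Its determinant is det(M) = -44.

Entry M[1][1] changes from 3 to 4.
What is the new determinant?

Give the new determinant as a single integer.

det is linear in row 1: changing M[1][1] by delta changes det by delta * cofactor(1,1).
Cofactor C_11 = (-1)^(1+1) * minor(1,1) = -22
Entry delta = 4 - 3 = 1
Det delta = 1 * -22 = -22
New det = -44 + -22 = -66

Answer: -66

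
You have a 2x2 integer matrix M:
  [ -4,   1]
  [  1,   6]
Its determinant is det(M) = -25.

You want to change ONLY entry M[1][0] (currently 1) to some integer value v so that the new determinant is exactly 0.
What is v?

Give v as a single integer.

Answer: -24

Derivation:
det is linear in entry M[1][0]: det = old_det + (v - 1) * C_10
Cofactor C_10 = -1
Want det = 0: -25 + (v - 1) * -1 = 0
  (v - 1) = 25 / -1 = -25
  v = 1 + (-25) = -24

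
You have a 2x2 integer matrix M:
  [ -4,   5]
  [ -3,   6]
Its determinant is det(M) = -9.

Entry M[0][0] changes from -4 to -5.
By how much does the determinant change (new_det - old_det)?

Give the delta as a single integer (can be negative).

Cofactor C_00 = 6
Entry delta = -5 - -4 = -1
Det delta = entry_delta * cofactor = -1 * 6 = -6

Answer: -6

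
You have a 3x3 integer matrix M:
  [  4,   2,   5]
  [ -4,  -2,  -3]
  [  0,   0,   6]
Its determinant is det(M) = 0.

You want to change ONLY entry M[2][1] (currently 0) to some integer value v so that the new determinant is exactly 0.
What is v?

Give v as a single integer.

det is linear in entry M[2][1]: det = old_det + (v - 0) * C_21
Cofactor C_21 = -8
Want det = 0: 0 + (v - 0) * -8 = 0
  (v - 0) = 0 / -8 = 0
  v = 0 + (0) = 0

Answer: 0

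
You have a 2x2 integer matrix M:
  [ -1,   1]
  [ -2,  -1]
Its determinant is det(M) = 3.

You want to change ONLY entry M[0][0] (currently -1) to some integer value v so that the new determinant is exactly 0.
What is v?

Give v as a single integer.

Answer: 2

Derivation:
det is linear in entry M[0][0]: det = old_det + (v - -1) * C_00
Cofactor C_00 = -1
Want det = 0: 3 + (v - -1) * -1 = 0
  (v - -1) = -3 / -1 = 3
  v = -1 + (3) = 2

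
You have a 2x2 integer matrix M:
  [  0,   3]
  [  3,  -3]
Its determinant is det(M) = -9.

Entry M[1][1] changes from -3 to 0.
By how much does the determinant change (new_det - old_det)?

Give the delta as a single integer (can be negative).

Answer: 0

Derivation:
Cofactor C_11 = 0
Entry delta = 0 - -3 = 3
Det delta = entry_delta * cofactor = 3 * 0 = 0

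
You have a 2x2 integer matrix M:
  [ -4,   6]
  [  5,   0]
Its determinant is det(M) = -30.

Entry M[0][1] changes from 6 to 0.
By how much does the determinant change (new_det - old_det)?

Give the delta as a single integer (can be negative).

Answer: 30

Derivation:
Cofactor C_01 = -5
Entry delta = 0 - 6 = -6
Det delta = entry_delta * cofactor = -6 * -5 = 30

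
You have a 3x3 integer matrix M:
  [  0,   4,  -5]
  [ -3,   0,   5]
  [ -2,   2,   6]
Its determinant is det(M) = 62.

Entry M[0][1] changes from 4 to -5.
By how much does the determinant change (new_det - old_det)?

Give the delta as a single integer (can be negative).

Cofactor C_01 = 8
Entry delta = -5 - 4 = -9
Det delta = entry_delta * cofactor = -9 * 8 = -72

Answer: -72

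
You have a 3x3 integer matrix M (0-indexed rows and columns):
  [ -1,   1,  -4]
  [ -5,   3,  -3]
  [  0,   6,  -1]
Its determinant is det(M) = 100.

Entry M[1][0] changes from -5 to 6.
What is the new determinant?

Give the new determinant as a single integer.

det is linear in row 1: changing M[1][0] by delta changes det by delta * cofactor(1,0).
Cofactor C_10 = (-1)^(1+0) * minor(1,0) = -23
Entry delta = 6 - -5 = 11
Det delta = 11 * -23 = -253
New det = 100 + -253 = -153

Answer: -153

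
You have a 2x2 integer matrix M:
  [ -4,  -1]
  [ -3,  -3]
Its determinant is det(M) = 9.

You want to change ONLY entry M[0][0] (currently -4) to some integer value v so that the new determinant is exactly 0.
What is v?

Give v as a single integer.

det is linear in entry M[0][0]: det = old_det + (v - -4) * C_00
Cofactor C_00 = -3
Want det = 0: 9 + (v - -4) * -3 = 0
  (v - -4) = -9 / -3 = 3
  v = -4 + (3) = -1

Answer: -1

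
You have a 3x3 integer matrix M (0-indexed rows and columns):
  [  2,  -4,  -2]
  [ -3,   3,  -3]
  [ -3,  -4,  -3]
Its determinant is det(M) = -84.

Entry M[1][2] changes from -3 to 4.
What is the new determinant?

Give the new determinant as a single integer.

det is linear in row 1: changing M[1][2] by delta changes det by delta * cofactor(1,2).
Cofactor C_12 = (-1)^(1+2) * minor(1,2) = 20
Entry delta = 4 - -3 = 7
Det delta = 7 * 20 = 140
New det = -84 + 140 = 56

Answer: 56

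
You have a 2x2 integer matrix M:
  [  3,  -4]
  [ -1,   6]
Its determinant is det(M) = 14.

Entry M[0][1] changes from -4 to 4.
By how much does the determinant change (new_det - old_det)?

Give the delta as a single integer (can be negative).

Cofactor C_01 = 1
Entry delta = 4 - -4 = 8
Det delta = entry_delta * cofactor = 8 * 1 = 8

Answer: 8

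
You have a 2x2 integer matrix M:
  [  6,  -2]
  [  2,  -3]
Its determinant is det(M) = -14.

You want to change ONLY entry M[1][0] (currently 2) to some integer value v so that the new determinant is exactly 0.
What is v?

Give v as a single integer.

det is linear in entry M[1][0]: det = old_det + (v - 2) * C_10
Cofactor C_10 = 2
Want det = 0: -14 + (v - 2) * 2 = 0
  (v - 2) = 14 / 2 = 7
  v = 2 + (7) = 9

Answer: 9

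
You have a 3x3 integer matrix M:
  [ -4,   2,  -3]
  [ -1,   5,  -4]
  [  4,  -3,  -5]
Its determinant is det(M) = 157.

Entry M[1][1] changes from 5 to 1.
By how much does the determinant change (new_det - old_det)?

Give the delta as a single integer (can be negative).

Cofactor C_11 = 32
Entry delta = 1 - 5 = -4
Det delta = entry_delta * cofactor = -4 * 32 = -128

Answer: -128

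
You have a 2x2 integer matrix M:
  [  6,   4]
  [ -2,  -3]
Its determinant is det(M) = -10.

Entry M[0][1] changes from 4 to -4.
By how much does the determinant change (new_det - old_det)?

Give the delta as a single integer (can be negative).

Answer: -16

Derivation:
Cofactor C_01 = 2
Entry delta = -4 - 4 = -8
Det delta = entry_delta * cofactor = -8 * 2 = -16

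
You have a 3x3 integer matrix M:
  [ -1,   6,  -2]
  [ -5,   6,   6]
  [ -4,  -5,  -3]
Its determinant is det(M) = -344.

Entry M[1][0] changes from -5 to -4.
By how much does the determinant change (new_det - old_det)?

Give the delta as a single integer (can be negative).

Cofactor C_10 = 28
Entry delta = -4 - -5 = 1
Det delta = entry_delta * cofactor = 1 * 28 = 28

Answer: 28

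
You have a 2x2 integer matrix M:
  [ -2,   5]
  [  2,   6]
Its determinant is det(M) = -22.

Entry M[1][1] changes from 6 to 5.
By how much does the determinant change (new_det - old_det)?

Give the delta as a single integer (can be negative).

Answer: 2

Derivation:
Cofactor C_11 = -2
Entry delta = 5 - 6 = -1
Det delta = entry_delta * cofactor = -1 * -2 = 2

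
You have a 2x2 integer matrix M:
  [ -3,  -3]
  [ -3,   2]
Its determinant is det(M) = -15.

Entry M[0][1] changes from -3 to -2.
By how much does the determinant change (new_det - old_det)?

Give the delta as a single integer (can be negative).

Cofactor C_01 = 3
Entry delta = -2 - -3 = 1
Det delta = entry_delta * cofactor = 1 * 3 = 3

Answer: 3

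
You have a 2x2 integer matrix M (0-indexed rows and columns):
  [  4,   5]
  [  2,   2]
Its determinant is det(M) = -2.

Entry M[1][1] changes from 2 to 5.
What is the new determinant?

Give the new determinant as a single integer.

det is linear in row 1: changing M[1][1] by delta changes det by delta * cofactor(1,1).
Cofactor C_11 = (-1)^(1+1) * minor(1,1) = 4
Entry delta = 5 - 2 = 3
Det delta = 3 * 4 = 12
New det = -2 + 12 = 10

Answer: 10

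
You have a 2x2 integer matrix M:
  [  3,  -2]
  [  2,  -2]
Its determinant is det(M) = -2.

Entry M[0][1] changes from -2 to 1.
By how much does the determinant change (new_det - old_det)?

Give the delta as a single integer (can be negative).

Answer: -6

Derivation:
Cofactor C_01 = -2
Entry delta = 1 - -2 = 3
Det delta = entry_delta * cofactor = 3 * -2 = -6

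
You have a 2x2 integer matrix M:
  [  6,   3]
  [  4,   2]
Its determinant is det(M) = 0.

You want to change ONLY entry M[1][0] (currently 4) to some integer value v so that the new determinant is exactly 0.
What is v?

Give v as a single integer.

det is linear in entry M[1][0]: det = old_det + (v - 4) * C_10
Cofactor C_10 = -3
Want det = 0: 0 + (v - 4) * -3 = 0
  (v - 4) = 0 / -3 = 0
  v = 4 + (0) = 4

Answer: 4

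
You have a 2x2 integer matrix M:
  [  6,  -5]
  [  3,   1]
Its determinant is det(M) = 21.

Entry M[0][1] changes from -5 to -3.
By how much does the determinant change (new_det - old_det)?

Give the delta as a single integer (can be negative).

Answer: -6

Derivation:
Cofactor C_01 = -3
Entry delta = -3 - -5 = 2
Det delta = entry_delta * cofactor = 2 * -3 = -6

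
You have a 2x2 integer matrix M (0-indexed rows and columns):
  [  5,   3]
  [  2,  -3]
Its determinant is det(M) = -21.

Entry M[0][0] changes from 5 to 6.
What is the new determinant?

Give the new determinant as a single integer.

Answer: -24

Derivation:
det is linear in row 0: changing M[0][0] by delta changes det by delta * cofactor(0,0).
Cofactor C_00 = (-1)^(0+0) * minor(0,0) = -3
Entry delta = 6 - 5 = 1
Det delta = 1 * -3 = -3
New det = -21 + -3 = -24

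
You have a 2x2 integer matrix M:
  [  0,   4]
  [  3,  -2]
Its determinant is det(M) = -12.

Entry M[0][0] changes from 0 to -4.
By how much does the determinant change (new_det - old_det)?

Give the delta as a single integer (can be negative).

Cofactor C_00 = -2
Entry delta = -4 - 0 = -4
Det delta = entry_delta * cofactor = -4 * -2 = 8

Answer: 8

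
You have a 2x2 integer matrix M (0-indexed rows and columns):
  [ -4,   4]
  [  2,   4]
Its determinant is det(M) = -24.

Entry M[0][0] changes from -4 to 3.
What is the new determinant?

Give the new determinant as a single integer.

det is linear in row 0: changing M[0][0] by delta changes det by delta * cofactor(0,0).
Cofactor C_00 = (-1)^(0+0) * minor(0,0) = 4
Entry delta = 3 - -4 = 7
Det delta = 7 * 4 = 28
New det = -24 + 28 = 4

Answer: 4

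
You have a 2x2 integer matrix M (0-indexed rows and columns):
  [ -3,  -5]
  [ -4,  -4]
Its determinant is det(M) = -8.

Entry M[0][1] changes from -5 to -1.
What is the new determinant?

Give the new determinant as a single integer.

det is linear in row 0: changing M[0][1] by delta changes det by delta * cofactor(0,1).
Cofactor C_01 = (-1)^(0+1) * minor(0,1) = 4
Entry delta = -1 - -5 = 4
Det delta = 4 * 4 = 16
New det = -8 + 16 = 8

Answer: 8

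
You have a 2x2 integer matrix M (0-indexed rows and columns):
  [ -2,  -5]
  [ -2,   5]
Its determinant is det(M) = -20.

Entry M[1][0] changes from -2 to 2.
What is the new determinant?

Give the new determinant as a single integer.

Answer: 0

Derivation:
det is linear in row 1: changing M[1][0] by delta changes det by delta * cofactor(1,0).
Cofactor C_10 = (-1)^(1+0) * minor(1,0) = 5
Entry delta = 2 - -2 = 4
Det delta = 4 * 5 = 20
New det = -20 + 20 = 0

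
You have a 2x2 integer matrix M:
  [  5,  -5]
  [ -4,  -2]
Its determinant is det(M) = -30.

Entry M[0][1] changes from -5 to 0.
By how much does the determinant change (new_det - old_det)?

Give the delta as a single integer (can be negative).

Cofactor C_01 = 4
Entry delta = 0 - -5 = 5
Det delta = entry_delta * cofactor = 5 * 4 = 20

Answer: 20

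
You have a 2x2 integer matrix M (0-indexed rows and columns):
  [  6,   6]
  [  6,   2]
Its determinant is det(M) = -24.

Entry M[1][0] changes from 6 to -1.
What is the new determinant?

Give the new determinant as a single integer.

Answer: 18

Derivation:
det is linear in row 1: changing M[1][0] by delta changes det by delta * cofactor(1,0).
Cofactor C_10 = (-1)^(1+0) * minor(1,0) = -6
Entry delta = -1 - 6 = -7
Det delta = -7 * -6 = 42
New det = -24 + 42 = 18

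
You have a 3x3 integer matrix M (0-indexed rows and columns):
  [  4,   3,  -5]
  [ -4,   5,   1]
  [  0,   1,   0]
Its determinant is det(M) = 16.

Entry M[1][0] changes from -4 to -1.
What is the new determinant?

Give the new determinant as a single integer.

det is linear in row 1: changing M[1][0] by delta changes det by delta * cofactor(1,0).
Cofactor C_10 = (-1)^(1+0) * minor(1,0) = -5
Entry delta = -1 - -4 = 3
Det delta = 3 * -5 = -15
New det = 16 + -15 = 1

Answer: 1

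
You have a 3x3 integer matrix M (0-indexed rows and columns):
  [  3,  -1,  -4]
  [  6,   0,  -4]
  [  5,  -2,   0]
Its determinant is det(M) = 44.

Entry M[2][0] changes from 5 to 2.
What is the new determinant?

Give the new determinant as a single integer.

det is linear in row 2: changing M[2][0] by delta changes det by delta * cofactor(2,0).
Cofactor C_20 = (-1)^(2+0) * minor(2,0) = 4
Entry delta = 2 - 5 = -3
Det delta = -3 * 4 = -12
New det = 44 + -12 = 32

Answer: 32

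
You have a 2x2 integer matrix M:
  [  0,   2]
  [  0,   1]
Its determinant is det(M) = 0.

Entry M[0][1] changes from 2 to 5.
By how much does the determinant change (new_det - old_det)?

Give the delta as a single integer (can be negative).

Cofactor C_01 = 0
Entry delta = 5 - 2 = 3
Det delta = entry_delta * cofactor = 3 * 0 = 0

Answer: 0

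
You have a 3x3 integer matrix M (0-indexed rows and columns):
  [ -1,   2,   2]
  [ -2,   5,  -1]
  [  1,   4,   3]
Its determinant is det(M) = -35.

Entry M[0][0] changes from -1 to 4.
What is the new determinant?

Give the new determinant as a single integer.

Answer: 60

Derivation:
det is linear in row 0: changing M[0][0] by delta changes det by delta * cofactor(0,0).
Cofactor C_00 = (-1)^(0+0) * minor(0,0) = 19
Entry delta = 4 - -1 = 5
Det delta = 5 * 19 = 95
New det = -35 + 95 = 60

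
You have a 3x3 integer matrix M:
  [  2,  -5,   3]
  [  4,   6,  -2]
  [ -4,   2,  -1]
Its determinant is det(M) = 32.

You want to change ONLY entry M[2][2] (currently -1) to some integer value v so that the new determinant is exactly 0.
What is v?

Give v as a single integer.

Answer: -2

Derivation:
det is linear in entry M[2][2]: det = old_det + (v - -1) * C_22
Cofactor C_22 = 32
Want det = 0: 32 + (v - -1) * 32 = 0
  (v - -1) = -32 / 32 = -1
  v = -1 + (-1) = -2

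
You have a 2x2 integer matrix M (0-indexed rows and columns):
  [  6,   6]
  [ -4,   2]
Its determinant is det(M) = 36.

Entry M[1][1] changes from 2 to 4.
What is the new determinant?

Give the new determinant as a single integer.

Answer: 48

Derivation:
det is linear in row 1: changing M[1][1] by delta changes det by delta * cofactor(1,1).
Cofactor C_11 = (-1)^(1+1) * minor(1,1) = 6
Entry delta = 4 - 2 = 2
Det delta = 2 * 6 = 12
New det = 36 + 12 = 48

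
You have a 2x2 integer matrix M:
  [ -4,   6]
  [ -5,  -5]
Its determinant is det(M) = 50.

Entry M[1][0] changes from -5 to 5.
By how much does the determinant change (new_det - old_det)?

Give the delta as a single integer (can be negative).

Answer: -60

Derivation:
Cofactor C_10 = -6
Entry delta = 5 - -5 = 10
Det delta = entry_delta * cofactor = 10 * -6 = -60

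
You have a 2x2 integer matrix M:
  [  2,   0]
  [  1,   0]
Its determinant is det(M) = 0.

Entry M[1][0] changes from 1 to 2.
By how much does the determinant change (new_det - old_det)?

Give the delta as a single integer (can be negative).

Answer: 0

Derivation:
Cofactor C_10 = 0
Entry delta = 2 - 1 = 1
Det delta = entry_delta * cofactor = 1 * 0 = 0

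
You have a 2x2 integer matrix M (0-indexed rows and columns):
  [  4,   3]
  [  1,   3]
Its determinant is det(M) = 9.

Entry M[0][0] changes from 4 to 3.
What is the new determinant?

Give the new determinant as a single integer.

Answer: 6

Derivation:
det is linear in row 0: changing M[0][0] by delta changes det by delta * cofactor(0,0).
Cofactor C_00 = (-1)^(0+0) * minor(0,0) = 3
Entry delta = 3 - 4 = -1
Det delta = -1 * 3 = -3
New det = 9 + -3 = 6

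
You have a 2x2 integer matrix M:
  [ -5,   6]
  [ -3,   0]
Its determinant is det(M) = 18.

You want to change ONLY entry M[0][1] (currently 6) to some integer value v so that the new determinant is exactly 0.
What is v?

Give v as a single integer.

det is linear in entry M[0][1]: det = old_det + (v - 6) * C_01
Cofactor C_01 = 3
Want det = 0: 18 + (v - 6) * 3 = 0
  (v - 6) = -18 / 3 = -6
  v = 6 + (-6) = 0

Answer: 0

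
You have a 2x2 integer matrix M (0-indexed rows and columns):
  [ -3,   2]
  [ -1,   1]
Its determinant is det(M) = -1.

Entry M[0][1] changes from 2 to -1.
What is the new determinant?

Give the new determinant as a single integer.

Answer: -4

Derivation:
det is linear in row 0: changing M[0][1] by delta changes det by delta * cofactor(0,1).
Cofactor C_01 = (-1)^(0+1) * minor(0,1) = 1
Entry delta = -1 - 2 = -3
Det delta = -3 * 1 = -3
New det = -1 + -3 = -4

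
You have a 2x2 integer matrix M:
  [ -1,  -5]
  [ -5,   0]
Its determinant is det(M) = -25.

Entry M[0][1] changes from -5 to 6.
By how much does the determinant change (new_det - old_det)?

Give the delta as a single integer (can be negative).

Answer: 55

Derivation:
Cofactor C_01 = 5
Entry delta = 6 - -5 = 11
Det delta = entry_delta * cofactor = 11 * 5 = 55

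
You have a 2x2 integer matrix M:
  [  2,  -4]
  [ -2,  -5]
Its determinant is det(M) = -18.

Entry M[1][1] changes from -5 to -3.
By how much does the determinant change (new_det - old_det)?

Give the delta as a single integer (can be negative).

Answer: 4

Derivation:
Cofactor C_11 = 2
Entry delta = -3 - -5 = 2
Det delta = entry_delta * cofactor = 2 * 2 = 4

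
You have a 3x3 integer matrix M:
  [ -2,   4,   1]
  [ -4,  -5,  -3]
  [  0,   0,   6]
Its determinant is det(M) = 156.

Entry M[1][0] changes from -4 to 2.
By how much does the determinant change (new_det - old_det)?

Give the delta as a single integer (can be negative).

Cofactor C_10 = -24
Entry delta = 2 - -4 = 6
Det delta = entry_delta * cofactor = 6 * -24 = -144

Answer: -144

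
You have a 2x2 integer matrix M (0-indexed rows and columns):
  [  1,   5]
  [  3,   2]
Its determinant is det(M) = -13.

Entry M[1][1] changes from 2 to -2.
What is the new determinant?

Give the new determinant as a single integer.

Answer: -17

Derivation:
det is linear in row 1: changing M[1][1] by delta changes det by delta * cofactor(1,1).
Cofactor C_11 = (-1)^(1+1) * minor(1,1) = 1
Entry delta = -2 - 2 = -4
Det delta = -4 * 1 = -4
New det = -13 + -4 = -17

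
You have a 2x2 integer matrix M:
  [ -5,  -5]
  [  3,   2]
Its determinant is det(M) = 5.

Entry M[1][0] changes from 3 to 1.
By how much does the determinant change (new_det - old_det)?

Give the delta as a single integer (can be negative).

Answer: -10

Derivation:
Cofactor C_10 = 5
Entry delta = 1 - 3 = -2
Det delta = entry_delta * cofactor = -2 * 5 = -10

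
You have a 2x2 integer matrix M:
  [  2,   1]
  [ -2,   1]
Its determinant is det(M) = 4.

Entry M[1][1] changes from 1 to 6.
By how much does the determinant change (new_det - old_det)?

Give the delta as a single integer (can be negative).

Answer: 10

Derivation:
Cofactor C_11 = 2
Entry delta = 6 - 1 = 5
Det delta = entry_delta * cofactor = 5 * 2 = 10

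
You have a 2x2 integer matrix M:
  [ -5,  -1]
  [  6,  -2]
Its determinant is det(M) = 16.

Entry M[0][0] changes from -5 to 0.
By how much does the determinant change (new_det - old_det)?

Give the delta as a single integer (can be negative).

Answer: -10

Derivation:
Cofactor C_00 = -2
Entry delta = 0 - -5 = 5
Det delta = entry_delta * cofactor = 5 * -2 = -10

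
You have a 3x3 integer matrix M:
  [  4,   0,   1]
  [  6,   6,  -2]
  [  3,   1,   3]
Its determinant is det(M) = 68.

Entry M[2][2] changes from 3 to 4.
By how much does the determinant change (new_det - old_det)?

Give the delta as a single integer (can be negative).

Cofactor C_22 = 24
Entry delta = 4 - 3 = 1
Det delta = entry_delta * cofactor = 1 * 24 = 24

Answer: 24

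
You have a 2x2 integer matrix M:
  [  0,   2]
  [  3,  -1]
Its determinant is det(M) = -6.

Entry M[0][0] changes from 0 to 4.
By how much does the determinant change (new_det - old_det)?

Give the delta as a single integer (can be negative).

Answer: -4

Derivation:
Cofactor C_00 = -1
Entry delta = 4 - 0 = 4
Det delta = entry_delta * cofactor = 4 * -1 = -4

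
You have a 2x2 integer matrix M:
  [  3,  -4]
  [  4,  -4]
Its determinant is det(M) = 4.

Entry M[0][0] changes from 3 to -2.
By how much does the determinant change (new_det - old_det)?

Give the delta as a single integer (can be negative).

Answer: 20

Derivation:
Cofactor C_00 = -4
Entry delta = -2 - 3 = -5
Det delta = entry_delta * cofactor = -5 * -4 = 20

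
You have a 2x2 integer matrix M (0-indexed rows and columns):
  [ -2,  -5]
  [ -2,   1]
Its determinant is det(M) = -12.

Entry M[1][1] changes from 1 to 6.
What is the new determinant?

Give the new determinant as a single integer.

det is linear in row 1: changing M[1][1] by delta changes det by delta * cofactor(1,1).
Cofactor C_11 = (-1)^(1+1) * minor(1,1) = -2
Entry delta = 6 - 1 = 5
Det delta = 5 * -2 = -10
New det = -12 + -10 = -22

Answer: -22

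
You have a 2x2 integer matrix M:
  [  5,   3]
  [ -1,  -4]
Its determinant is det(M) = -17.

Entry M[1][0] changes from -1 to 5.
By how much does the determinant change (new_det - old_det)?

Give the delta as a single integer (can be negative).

Answer: -18

Derivation:
Cofactor C_10 = -3
Entry delta = 5 - -1 = 6
Det delta = entry_delta * cofactor = 6 * -3 = -18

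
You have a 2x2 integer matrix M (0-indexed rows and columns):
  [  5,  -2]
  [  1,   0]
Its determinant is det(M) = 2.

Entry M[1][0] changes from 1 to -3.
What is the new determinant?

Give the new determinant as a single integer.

det is linear in row 1: changing M[1][0] by delta changes det by delta * cofactor(1,0).
Cofactor C_10 = (-1)^(1+0) * minor(1,0) = 2
Entry delta = -3 - 1 = -4
Det delta = -4 * 2 = -8
New det = 2 + -8 = -6

Answer: -6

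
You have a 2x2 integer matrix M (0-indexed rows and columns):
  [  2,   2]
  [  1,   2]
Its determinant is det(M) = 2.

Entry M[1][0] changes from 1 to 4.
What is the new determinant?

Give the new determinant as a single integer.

Answer: -4

Derivation:
det is linear in row 1: changing M[1][0] by delta changes det by delta * cofactor(1,0).
Cofactor C_10 = (-1)^(1+0) * minor(1,0) = -2
Entry delta = 4 - 1 = 3
Det delta = 3 * -2 = -6
New det = 2 + -6 = -4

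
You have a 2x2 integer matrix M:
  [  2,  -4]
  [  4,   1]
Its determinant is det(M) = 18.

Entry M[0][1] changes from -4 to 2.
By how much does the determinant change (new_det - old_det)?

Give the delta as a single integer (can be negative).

Cofactor C_01 = -4
Entry delta = 2 - -4 = 6
Det delta = entry_delta * cofactor = 6 * -4 = -24

Answer: -24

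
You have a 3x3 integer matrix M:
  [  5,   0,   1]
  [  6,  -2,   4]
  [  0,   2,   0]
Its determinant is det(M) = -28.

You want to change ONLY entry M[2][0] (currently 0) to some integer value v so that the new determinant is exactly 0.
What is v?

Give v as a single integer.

Answer: 14

Derivation:
det is linear in entry M[2][0]: det = old_det + (v - 0) * C_20
Cofactor C_20 = 2
Want det = 0: -28 + (v - 0) * 2 = 0
  (v - 0) = 28 / 2 = 14
  v = 0 + (14) = 14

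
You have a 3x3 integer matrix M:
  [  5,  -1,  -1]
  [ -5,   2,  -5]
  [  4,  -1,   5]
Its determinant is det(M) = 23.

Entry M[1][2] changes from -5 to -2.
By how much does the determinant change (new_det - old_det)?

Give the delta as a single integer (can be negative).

Cofactor C_12 = 1
Entry delta = -2 - -5 = 3
Det delta = entry_delta * cofactor = 3 * 1 = 3

Answer: 3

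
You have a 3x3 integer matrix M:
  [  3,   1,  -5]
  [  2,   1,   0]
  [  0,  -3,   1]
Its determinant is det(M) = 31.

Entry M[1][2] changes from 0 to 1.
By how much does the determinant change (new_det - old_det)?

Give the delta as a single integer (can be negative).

Answer: 9

Derivation:
Cofactor C_12 = 9
Entry delta = 1 - 0 = 1
Det delta = entry_delta * cofactor = 1 * 9 = 9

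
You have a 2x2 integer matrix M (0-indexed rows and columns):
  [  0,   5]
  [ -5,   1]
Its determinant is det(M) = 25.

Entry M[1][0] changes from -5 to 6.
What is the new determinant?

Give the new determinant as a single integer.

det is linear in row 1: changing M[1][0] by delta changes det by delta * cofactor(1,0).
Cofactor C_10 = (-1)^(1+0) * minor(1,0) = -5
Entry delta = 6 - -5 = 11
Det delta = 11 * -5 = -55
New det = 25 + -55 = -30

Answer: -30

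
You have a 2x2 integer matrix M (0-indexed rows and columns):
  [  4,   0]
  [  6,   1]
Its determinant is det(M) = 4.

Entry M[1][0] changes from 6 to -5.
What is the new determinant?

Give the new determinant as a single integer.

det is linear in row 1: changing M[1][0] by delta changes det by delta * cofactor(1,0).
Cofactor C_10 = (-1)^(1+0) * minor(1,0) = 0
Entry delta = -5 - 6 = -11
Det delta = -11 * 0 = 0
New det = 4 + 0 = 4

Answer: 4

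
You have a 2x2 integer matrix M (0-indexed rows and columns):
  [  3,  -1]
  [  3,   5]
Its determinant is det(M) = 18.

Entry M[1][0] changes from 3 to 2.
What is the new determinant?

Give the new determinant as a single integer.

det is linear in row 1: changing M[1][0] by delta changes det by delta * cofactor(1,0).
Cofactor C_10 = (-1)^(1+0) * minor(1,0) = 1
Entry delta = 2 - 3 = -1
Det delta = -1 * 1 = -1
New det = 18 + -1 = 17

Answer: 17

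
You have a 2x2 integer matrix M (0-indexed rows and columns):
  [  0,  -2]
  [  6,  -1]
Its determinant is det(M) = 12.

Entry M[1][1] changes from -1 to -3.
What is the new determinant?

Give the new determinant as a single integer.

det is linear in row 1: changing M[1][1] by delta changes det by delta * cofactor(1,1).
Cofactor C_11 = (-1)^(1+1) * minor(1,1) = 0
Entry delta = -3 - -1 = -2
Det delta = -2 * 0 = 0
New det = 12 + 0 = 12

Answer: 12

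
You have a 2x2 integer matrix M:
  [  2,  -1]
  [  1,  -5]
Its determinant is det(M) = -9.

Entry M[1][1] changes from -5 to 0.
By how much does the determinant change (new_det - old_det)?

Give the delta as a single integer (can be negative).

Cofactor C_11 = 2
Entry delta = 0 - -5 = 5
Det delta = entry_delta * cofactor = 5 * 2 = 10

Answer: 10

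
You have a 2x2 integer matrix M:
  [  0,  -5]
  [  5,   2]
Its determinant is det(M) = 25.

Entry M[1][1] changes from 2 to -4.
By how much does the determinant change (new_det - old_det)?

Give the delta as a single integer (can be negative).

Cofactor C_11 = 0
Entry delta = -4 - 2 = -6
Det delta = entry_delta * cofactor = -6 * 0 = 0

Answer: 0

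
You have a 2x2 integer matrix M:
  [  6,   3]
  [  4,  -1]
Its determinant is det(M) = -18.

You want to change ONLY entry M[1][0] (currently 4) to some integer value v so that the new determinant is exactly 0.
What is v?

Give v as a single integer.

Answer: -2

Derivation:
det is linear in entry M[1][0]: det = old_det + (v - 4) * C_10
Cofactor C_10 = -3
Want det = 0: -18 + (v - 4) * -3 = 0
  (v - 4) = 18 / -3 = -6
  v = 4 + (-6) = -2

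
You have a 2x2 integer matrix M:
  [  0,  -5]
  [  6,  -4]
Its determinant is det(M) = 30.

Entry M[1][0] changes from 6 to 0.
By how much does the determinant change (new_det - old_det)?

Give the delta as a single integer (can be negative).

Cofactor C_10 = 5
Entry delta = 0 - 6 = -6
Det delta = entry_delta * cofactor = -6 * 5 = -30

Answer: -30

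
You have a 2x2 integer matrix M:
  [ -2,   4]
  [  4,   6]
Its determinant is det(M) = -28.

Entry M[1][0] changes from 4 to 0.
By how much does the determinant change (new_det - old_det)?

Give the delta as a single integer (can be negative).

Answer: 16

Derivation:
Cofactor C_10 = -4
Entry delta = 0 - 4 = -4
Det delta = entry_delta * cofactor = -4 * -4 = 16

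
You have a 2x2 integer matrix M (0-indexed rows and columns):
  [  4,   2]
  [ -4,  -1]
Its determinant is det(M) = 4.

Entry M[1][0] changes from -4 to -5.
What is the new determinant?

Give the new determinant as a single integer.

det is linear in row 1: changing M[1][0] by delta changes det by delta * cofactor(1,0).
Cofactor C_10 = (-1)^(1+0) * minor(1,0) = -2
Entry delta = -5 - -4 = -1
Det delta = -1 * -2 = 2
New det = 4 + 2 = 6

Answer: 6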